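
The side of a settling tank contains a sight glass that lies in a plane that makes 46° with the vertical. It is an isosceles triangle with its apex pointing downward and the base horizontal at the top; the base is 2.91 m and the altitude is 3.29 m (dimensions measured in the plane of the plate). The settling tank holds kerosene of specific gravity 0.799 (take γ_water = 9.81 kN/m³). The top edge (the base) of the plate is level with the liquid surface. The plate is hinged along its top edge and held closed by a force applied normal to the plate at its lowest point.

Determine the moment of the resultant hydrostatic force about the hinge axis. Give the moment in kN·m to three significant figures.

M ≈ 47.0 kN·m

γ = 0.799 × 9.81 = 7.83819 kN/m³.
The plate makes 46° with the vertical, i.e. θ = 90° − 46° = 44° to the horizontal. Measuring y along the incline from the free-surface line, vertical depth h = y·sinθ with sinθ = 0.694658.
With the apex down, the centroid sits h/3 = 3.29/3 = 1.09667 m below the base (the top edge), so y_c = 1.09667 m and h_c = 1.09667 × 0.694658 = 0.761811 m.
A = ½ × 2.91 × 3.29 = 4.78695 m².
Resultant F = γ·h_c·A = 7.83819 × 0.761811 × 4.78695 = 28.5839 kN.
I_c = b·h³/36 = 2.91 × 3.29³/36 = 2.87858 m⁴.
Centre of pressure: y_p = y_c + I_c/(y_c·A) = 1.09667 + 2.87858/(1.09667 × 4.78695) = 1.09667 + 0.548332 = 1.645 m along the plane.
The resultant acts 1.09667 + 0.548332 = 1.645 m (along the plate) below the hinge at the top edge, so the moment about the hinge is M = F × 1.645 = 28.5839 × 1.645 = 47.0205 kN·m.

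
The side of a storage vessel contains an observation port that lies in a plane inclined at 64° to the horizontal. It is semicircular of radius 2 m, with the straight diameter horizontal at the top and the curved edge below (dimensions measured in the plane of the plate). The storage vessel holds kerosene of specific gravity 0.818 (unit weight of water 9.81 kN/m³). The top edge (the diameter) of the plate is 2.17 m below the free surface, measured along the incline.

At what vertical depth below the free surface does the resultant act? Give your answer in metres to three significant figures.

γ = 0.818 × 9.81 = 8.02458 kN/m³.
Let θ = 64° be the plate's angle to the horizontal; measure y along the incline from where the plane meets the free surface. Vertical depth h = y·sinθ with sinθ = 0.898794.
The centroid of a semicircle lies 4r/(3π) = 0.848826 m from the diameter, here below the top edge, so y_c = 2.17 + 0.848826 = 3.01883 m and h_c = 3.01883 × 0.898794 = 2.71331 m.
A = πr²/2 = π × 2²/2 = 6.28319 m².
Resultant F = γ·h_c·A = 8.02458 × 2.71331 × 6.28319 = 136.805 kN.
I_c = (π/8 − 8/(9π))·r⁴ = 0.109757 × 2⁴ = 1.75611 m⁴.
Centre of pressure: y_p = y_c + I_c/(y_c·A) = 3.01883 + 1.75611/(3.01883 × 6.28319) = 3.01883 + 0.0925833 = 3.11141 m along the plane.
Vertically, h_p = y_p·sinθ = 3.11141 × 0.898794 = 2.79652 m.

h_p = 2.80 m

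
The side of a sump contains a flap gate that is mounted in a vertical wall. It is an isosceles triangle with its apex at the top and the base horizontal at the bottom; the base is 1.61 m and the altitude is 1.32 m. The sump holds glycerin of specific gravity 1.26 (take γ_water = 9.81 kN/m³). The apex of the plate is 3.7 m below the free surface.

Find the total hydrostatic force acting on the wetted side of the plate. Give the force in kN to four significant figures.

γ = 1.26 × 9.81 = 12.3606 kN/m³.
With the apex up, the centroid sits 2h/3 = 2 × 1.32/3 = 0.88 m below the apex, so the centroid depth is h_c = 3.7 + 0.88 = 4.58 m.
A = ½ × 1.61 × 1.32 = 1.0626 m².
Resultant F = γ·h_c·A = 12.3606 × 4.58 × 1.0626 = 60.1554 kN.

F ≈ 60.16 kN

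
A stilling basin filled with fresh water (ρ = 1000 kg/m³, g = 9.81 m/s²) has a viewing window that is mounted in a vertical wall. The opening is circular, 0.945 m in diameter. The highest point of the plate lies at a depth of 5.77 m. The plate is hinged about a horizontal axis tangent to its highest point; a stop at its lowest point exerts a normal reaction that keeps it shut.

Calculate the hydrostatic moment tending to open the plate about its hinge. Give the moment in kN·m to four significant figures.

M ≈ 20.68 kN·m

γ = ρg = 1000 × 9.81 = 9810 N/m³ = 9.81 kN/m³.
The centroid is at the centre, 0.4725 m below the top of the plate, so the centroid depth is h_c = 5.77 + 0.4725 = 6.2425 m.
A = π(0.4725)² = 0.70138 m².
Resultant F = γ·h_c·A = 9.81 × 6.2425 × 0.70138 = 42.9518 kN.
I_c = πr⁴/4 = π × 0.4725⁴/4 = 0.0391469 m⁴.
Centre of pressure: y_p = y_c + I_c/(y_c·A) = 6.2425 + 0.0391469/(6.2425 × 0.70138) = 6.2425 + 0.00894099 = 6.25144 m along the plane.
The resultant acts 0.4725 + 0.00894099 = 0.481441 m (along the plate) below the hinge at the top edge, so the moment about the hinge is M = F × 0.481441 = 42.9518 × 0.481441 = 20.6788 kN·m.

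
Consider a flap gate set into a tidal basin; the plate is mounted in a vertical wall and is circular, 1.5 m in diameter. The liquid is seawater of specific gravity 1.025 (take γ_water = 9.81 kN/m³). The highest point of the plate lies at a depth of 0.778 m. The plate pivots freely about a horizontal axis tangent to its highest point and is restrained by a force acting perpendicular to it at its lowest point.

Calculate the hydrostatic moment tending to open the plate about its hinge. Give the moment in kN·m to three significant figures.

γ = 1.025 × 9.81 = 10.05525 kN/m³.
The centroid is at the centre, 0.75 m below the top of the plate, so the centroid depth is h_c = 0.778 + 0.75 = 1.528 m.
A = π(0.75)² = 1.76715 m².
Resultant F = γ·h_c·A = 10.05525 × 1.528 × 1.76715 = 27.1512 kN.
I_c = πr⁴/4 = π × 0.75⁴/4 = 0.248505 m⁴.
Centre of pressure: y_p = y_c + I_c/(y_c·A) = 1.528 + 0.248505/(1.528 × 1.76715) = 1.528 + 0.0920319 = 1.62003 m along the plane.
The resultant acts 0.75 + 0.0920319 = 0.842032 m (along the plate) below the hinge at the top edge, so the moment about the hinge is M = F × 0.842032 = 27.1512 × 0.842032 = 22.8622 kN·m.

M ≈ 22.9 kN·m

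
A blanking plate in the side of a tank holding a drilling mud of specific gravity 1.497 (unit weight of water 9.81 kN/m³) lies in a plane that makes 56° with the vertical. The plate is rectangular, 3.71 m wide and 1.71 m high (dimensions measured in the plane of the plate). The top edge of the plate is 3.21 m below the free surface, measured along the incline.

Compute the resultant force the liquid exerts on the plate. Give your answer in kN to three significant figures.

γ = 1.497 × 9.81 = 14.68557 kN/m³.
The plate makes 56° with the vertical, i.e. θ = 90° − 56° = 34° to the horizontal. Measuring y along the incline from the free-surface line, vertical depth h = y·sinθ with sinθ = 0.559193.
The centroid lies 1.71/2 = 0.855 m below the top edge, so y_c = 3.21 + 0.855 = 4.065 m and h_c = 4.065 × 0.559193 = 2.27312 m.
A = 3.71 × 1.71 = 6.3441 m².
Resultant F = γ·h_c·A = 14.68557 × 2.27312 × 6.3441 = 211.779 kN.

F ≈ 212 kN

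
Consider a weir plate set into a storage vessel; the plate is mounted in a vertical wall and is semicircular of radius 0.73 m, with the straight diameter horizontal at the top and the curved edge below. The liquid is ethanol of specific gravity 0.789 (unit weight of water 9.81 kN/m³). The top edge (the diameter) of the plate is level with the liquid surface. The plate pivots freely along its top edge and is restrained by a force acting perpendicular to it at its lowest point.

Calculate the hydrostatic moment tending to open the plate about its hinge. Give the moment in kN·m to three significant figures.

M ≈ 0.863 kN·m

γ = 0.789 × 9.81 = 7.74009 kN/m³.
The centroid of a semicircle lies 4r/(3π) = 0.309822 m from the diameter, here below the top edge, so the centroid depth is h_c = 0.309822 m.
A = πr²/2 = π × 0.73²/2 = 0.837077 m².
Resultant F = γ·h_c·A = 7.74009 × 0.309822 × 0.837077 = 2.00735 kN.
I_c = (π/8 − 8/(9π))·r⁴ = 0.109757 × 0.73⁴ = 0.0311691 m⁴.
Centre of pressure: y_p = y_c + I_c/(y_c·A) = 0.309822 + 0.0311691/(0.309822 × 0.837077) = 0.309822 + 0.120184 = 0.430006 m along the plane.
The resultant acts 0.309822 + 0.120184 = 0.430006 m (along the plate) below the hinge at the top edge, so the moment about the hinge is M = F × 0.430006 = 2.00735 × 0.430006 = 0.863173 kN·m.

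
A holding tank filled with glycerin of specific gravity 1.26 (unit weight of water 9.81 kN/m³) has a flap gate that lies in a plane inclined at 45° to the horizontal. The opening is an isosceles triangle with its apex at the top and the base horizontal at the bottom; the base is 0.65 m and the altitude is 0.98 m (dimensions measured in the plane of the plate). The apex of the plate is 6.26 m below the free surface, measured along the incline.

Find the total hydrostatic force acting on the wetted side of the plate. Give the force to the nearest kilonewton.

γ = 1.26 × 9.81 = 12.3606 kN/m³.
Let θ = 45° be the plate's angle to the horizontal; measure y along the incline from where the plane meets the free surface. Vertical depth h = y·sinθ with sinθ = 0.707107.
With the apex up, the centroid sits 2h/3 = 2 × 0.98/3 = 0.653333 m below the apex, so y_c = 6.26 + 0.653333 = 6.91333 m and h_c = 6.91333 × 0.707107 = 4.88846 m.
A = ½ × 0.65 × 0.98 = 0.3185 m².
Resultant F = γ·h_c·A = 12.3606 × 4.88846 × 0.3185 = 19.2451 kN.

F ≈ 19 kN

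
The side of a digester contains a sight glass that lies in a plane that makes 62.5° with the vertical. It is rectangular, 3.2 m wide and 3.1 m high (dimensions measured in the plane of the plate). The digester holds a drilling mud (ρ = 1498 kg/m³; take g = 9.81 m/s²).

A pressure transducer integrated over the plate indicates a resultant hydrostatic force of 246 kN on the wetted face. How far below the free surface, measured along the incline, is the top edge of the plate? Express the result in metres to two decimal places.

y_top ≈ 2.10 m

γ = ρg = 1498 × 9.81 / 1000 = 14.69538 kN/m³.
A = 3.2 × 3.1 = 9.92 m².
From F = γ·h_c·A, the centroid depth is h_c = 246/(14.69538 × 9.92) = 1.6875 m.
The plate makes 62.5° with the vertical, i.e. θ = 90° − 62.5° = 27.5° to the horizontal. Measuring y along the incline from the free-surface line, vertical depth h = y·sinθ with sinθ = 0.461749.
Along the incline, y_c = h_c/sinθ = 1.6875/0.461749 = 3.65458 m.
The centroid lies 3.1/2 = 1.55 m below the top edge, so the top edge sits at y_top = 3.65458 − 1.55 = 2.10458 m along the incline.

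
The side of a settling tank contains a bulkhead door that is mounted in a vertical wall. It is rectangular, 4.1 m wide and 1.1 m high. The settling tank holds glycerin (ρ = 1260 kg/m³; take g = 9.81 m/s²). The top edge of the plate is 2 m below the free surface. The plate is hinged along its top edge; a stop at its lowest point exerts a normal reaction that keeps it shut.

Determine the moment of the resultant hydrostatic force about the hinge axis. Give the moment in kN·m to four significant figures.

γ = ρg = 1260 × 9.81 / 1000 = 12.3606 kN/m³.
The centroid lies 1.1/2 = 0.55 m below the top edge, so the centroid depth is h_c = 2 + 0.55 = 2.55 m.
A = 4.1 × 1.1 = 4.51 m².
Resultant F = γ·h_c·A = 12.3606 × 2.55 × 4.51 = 142.153 kN.
I_c = b·h³/12 = 4.1 × 1.1³/12 = 0.454758 m⁴.
Centre of pressure: y_p = y_c + I_c/(y_c·A) = 2.55 + 0.454758/(2.55 × 4.51) = 2.55 + 0.0395425 = 2.58954 m along the plane.
The resultant acts 0.55 + 0.0395425 = 0.589543 m (along the plate) below the hinge at the top edge, so the moment about the hinge is M = F × 0.589543 = 142.153 × 0.589543 = 83.8053 kN·m.

M ≈ 83.81 kN·m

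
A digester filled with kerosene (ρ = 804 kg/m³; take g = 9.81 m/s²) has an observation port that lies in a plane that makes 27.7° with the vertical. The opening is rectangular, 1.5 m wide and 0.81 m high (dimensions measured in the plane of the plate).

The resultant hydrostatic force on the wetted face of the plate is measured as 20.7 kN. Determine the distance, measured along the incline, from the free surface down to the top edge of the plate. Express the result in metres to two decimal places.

γ = ρg = 804 × 9.81 / 1000 = 7.88724 kN/m³.
A = 1.5 × 0.81 = 1.215 m².
From F = γ·h_c·A, the centroid depth is h_c = 20.7/(7.88724 × 1.215) = 2.16008 m.
The plate makes 27.7° with the vertical, i.e. θ = 90° − 27.7° = 62.3° to the horizontal. Measuring y along the incline from the free-surface line, vertical depth h = y·sinθ with sinθ = 0.885394.
Along the incline, y_c = h_c/sinθ = 2.16008/0.885394 = 2.43968 m.
The centroid lies 0.81/2 = 0.405 m below the top edge, so the top edge sits at y_top = 2.43968 − 0.405 = 2.03468 m along the incline.

y_top ≈ 2.03 m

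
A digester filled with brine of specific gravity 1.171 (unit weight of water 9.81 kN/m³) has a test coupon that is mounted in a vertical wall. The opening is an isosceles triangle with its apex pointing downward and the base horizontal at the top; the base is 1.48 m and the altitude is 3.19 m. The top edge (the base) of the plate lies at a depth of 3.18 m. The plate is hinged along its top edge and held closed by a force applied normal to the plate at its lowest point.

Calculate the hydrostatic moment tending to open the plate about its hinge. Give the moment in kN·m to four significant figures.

γ = 1.171 × 9.81 = 11.48751 kN/m³.
With the apex down, the centroid sits h/3 = 3.19/3 = 1.06333 m below the base (the top edge), so the centroid depth is h_c = 3.18 + 1.06333 = 4.24333 m.
A = ½ × 1.48 × 3.19 = 2.3606 m².
Resultant F = γ·h_c·A = 11.48751 × 4.24333 × 2.3606 = 115.068 kN.
I_c = b·h³/36 = 1.48 × 3.19³/36 = 1.33454 m⁴.
Centre of pressure: y_p = y_c + I_c/(y_c·A) = 4.24333 + 1.33454/(4.24333 × 2.3606) = 4.24333 + 0.13323 = 4.37656 m along the plane.
The resultant acts 1.06333 + 0.13323 = 1.19656 m (along the plate) below the hinge at the top edge, so the moment about the hinge is M = F × 1.19656 = 115.068 × 1.19656 = 137.686 kN·m.

M ≈ 137.7 kN·m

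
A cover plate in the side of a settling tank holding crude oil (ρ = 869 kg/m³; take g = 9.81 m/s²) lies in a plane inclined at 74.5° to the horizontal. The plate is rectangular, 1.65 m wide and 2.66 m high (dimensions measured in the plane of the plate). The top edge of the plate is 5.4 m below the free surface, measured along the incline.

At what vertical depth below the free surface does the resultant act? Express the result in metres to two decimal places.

h_p = 6.57 m

γ = ρg = 869 × 9.81 / 1000 = 8.52489 kN/m³.
Let θ = 74.5° be the plate's angle to the horizontal; measure y along the incline from where the plane meets the free surface. Vertical depth h = y·sinθ with sinθ = 0.963630.
The centroid lies 2.66/2 = 1.33 m below the top edge, so y_c = 5.4 + 1.33 = 6.73 m and h_c = 6.73 × 0.963630 = 6.48523 m.
A = 1.65 × 2.66 = 4.389 m².
Resultant F = γ·h_c·A = 8.52489 × 6.48523 × 4.389 = 242.65 kN.
I_c = b·h³/12 = 1.65 × 2.66³/12 = 2.5879 m⁴.
Centre of pressure: y_p = y_c + I_c/(y_c·A) = 6.73 + 2.5879/(6.73 × 4.389) = 6.73 + 0.0876127 = 6.81761 m along the plane.
Vertically, h_p = y_p·sinθ = 6.81761 × 0.963630 = 6.56965 m.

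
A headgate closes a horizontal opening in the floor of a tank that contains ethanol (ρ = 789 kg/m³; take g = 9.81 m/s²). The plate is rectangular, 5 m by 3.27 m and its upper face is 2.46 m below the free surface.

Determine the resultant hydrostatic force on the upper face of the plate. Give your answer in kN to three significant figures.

γ = ρg = 789 × 9.81 / 1000 = 7.74009 kN/m³.
The plate is horizontal, so pressure is uniform at p = γ·h = 7.74009 × 2.46 = 19.0406 kN/m².
A = 5 × 3.27 = 16.35 m².
F = p·A = 19.0406 × 16.35 = 311.314 kN.

F ≈ 311 kN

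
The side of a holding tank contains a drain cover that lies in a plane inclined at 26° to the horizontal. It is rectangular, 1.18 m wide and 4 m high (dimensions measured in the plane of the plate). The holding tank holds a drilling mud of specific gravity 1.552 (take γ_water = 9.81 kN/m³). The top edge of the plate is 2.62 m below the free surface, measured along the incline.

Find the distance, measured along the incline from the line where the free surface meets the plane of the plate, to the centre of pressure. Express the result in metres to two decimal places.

y_p = 4.91 m

γ = 1.552 × 9.81 = 15.22512 kN/m³.
Let θ = 26° be the plate's angle to the horizontal; measure y along the incline from where the plane meets the free surface. Vertical depth h = y·sinθ with sinθ = 0.438371.
The centroid lies 4/2 = 2 m below the top edge, so y_c = 2.62 + 2 = 4.62 m and h_c = 4.62 × 0.438371 = 2.02527 m.
A = 1.18 × 4 = 4.72 m².
Resultant F = γ·h_c·A = 15.22512 × 2.02527 × 4.72 = 145.541 kN.
I_c = b·h³/12 = 1.18 × 4³/12 = 6.29333 m⁴.
Centre of pressure: y_p = y_c + I_c/(y_c·A) = 4.62 + 6.29333/(4.62 × 4.72) = 4.62 + 0.2886 = 4.9086 m along the plane.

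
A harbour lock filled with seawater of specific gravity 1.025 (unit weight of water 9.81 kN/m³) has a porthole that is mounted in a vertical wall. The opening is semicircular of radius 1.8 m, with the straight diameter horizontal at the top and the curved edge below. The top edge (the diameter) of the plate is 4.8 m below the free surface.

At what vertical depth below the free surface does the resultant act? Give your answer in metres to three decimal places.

γ = 1.025 × 9.81 = 10.05525 kN/m³.
The centroid of a semicircle lies 4r/(3π) = 0.763944 m from the diameter, here below the top edge, so the centroid depth is h_c = 4.8 + 0.763944 = 5.56394 m.
A = πr²/2 = π × 1.8²/2 = 5.08938 m².
Resultant F = γ·h_c·A = 10.05525 × 5.56394 × 5.08938 = 284.735 kN.
I_c = (π/8 − 8/(9π))·r⁴ = 0.109757 × 1.8⁴ = 1.15219 m⁴.
Centre of pressure: y_p = y_c + I_c/(y_c·A) = 5.56394 + 1.15219/(5.56394 × 5.08938) = 5.56394 + 0.040689 = 5.60463 m along the plane.

h_p = 5.605 m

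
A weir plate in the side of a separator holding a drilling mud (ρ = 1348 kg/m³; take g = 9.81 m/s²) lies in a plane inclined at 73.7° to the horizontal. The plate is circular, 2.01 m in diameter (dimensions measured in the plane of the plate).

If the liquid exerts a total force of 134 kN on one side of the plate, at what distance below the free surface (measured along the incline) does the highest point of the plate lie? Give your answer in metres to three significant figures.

y_top ≈ 2.32 m

γ = ρg = 1348 × 9.81 / 1000 = 13.22388 kN/m³.
A = π(1.005)² = 3.17309 m².
From F = γ·h_c·A, the centroid depth is h_c = 134/(13.22388 × 3.17309) = 3.19347 m.
Let θ = 73.7° be the plate's angle to the horizontal; measure y along the incline from where the plane meets the free surface. Vertical depth h = y·sinθ with sinθ = 0.959805.
Along the incline, y_c = h_c/sinθ = 3.19347/0.959805 = 3.32721 m.
The centroid is at the centre, 1.005 m below the top of the plate, so the highest point sits at y_top = 3.32721 − 1.005 = 2.32221 m along the incline.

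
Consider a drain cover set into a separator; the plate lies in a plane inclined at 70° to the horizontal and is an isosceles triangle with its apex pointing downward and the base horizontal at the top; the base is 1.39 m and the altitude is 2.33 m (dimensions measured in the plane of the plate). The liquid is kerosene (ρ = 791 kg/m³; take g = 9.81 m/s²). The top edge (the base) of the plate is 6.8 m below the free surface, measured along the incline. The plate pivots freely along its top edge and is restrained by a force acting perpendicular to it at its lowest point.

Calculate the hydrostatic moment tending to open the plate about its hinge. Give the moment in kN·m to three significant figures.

M ≈ 73.0 kN·m

γ = ρg = 791 × 9.81 / 1000 = 7.75971 kN/m³.
Let θ = 70° be the plate's angle to the horizontal; measure y along the incline from where the plane meets the free surface. Vertical depth h = y·sinθ with sinθ = 0.939693.
With the apex down, the centroid sits h/3 = 2.33/3 = 0.776667 m below the base (the top edge), so y_c = 6.8 + 0.776667 = 7.57667 m and h_c = 7.57667 × 0.939693 = 7.11974 m.
A = ½ × 1.39 × 2.33 = 1.61935 m².
Resultant F = γ·h_c·A = 7.75971 × 7.11974 × 1.61935 = 89.4644 kN.
I_c = b·h³/36 = 1.39 × 2.33³/36 = 0.488405 m⁴.
Centre of pressure: y_p = y_c + I_c/(y_c·A) = 7.57667 + 0.488405/(7.57667 × 1.61935) = 7.57667 + 0.0398071 = 7.61648 m along the plane.
The resultant acts 0.776667 + 0.0398071 = 0.816474 m (along the plate) below the hinge at the top edge, so the moment about the hinge is M = F × 0.816474 = 89.4644 × 0.816474 = 73.0454 kN·m.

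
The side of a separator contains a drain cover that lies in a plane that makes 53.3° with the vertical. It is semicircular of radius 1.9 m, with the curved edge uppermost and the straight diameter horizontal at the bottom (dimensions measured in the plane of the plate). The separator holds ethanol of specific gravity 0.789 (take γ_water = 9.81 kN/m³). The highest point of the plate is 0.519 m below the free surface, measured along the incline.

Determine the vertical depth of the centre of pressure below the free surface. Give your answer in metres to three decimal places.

γ = 0.789 × 9.81 = 7.74009 kN/m³.
The plate makes 53.3° with the vertical, i.e. θ = 90° − 53.3° = 36.7° to the horizontal. Measuring y along the incline from the free-surface line, vertical depth h = y·sinθ with sinθ = 0.597625.
The centroid lies 4r/(3π) = 0.806385 m above the diameter, so r − 4r/(3π) = 1.9 − 0.806385 = 1.09361 m below the topmost point, so y_c = 0.519 + 1.09361 = 1.61261 m and h_c = 1.61261 × 0.597625 = 0.963736 m.
A = πr²/2 = π × 1.9²/2 = 5.67057 m².
Resultant F = γ·h_c·A = 7.74009 × 0.963736 × 5.67057 = 42.2991 kN.
I_c = (π/8 − 8/(9π))·r⁴ = 0.109757 × 1.9⁴ = 1.43036 m⁴.
Centre of pressure: y_p = y_c + I_c/(y_c·A) = 1.61261 + 1.43036/(1.61261 × 5.67057) = 1.61261 + 0.156419 = 1.76903 m along the plane.
Vertically, h_p = y_p·sinθ = 1.76903 × 0.597625 = 1.05722 m.

h_p = 1.057 m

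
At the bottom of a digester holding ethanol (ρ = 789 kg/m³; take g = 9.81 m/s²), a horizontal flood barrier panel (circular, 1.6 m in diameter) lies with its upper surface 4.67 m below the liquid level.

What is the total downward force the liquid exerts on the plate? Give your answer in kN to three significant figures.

F ≈ 72.7 kN

γ = ρg = 789 × 9.81 / 1000 = 7.74009 kN/m³.
The plate is horizontal, so pressure is uniform at p = γ·h = 7.74009 × 4.67 = 36.1462 kN/m².
A = π(0.8)² = 2.01062 m².
F = p·A = 36.1462 × 2.01062 = 72.6763 kN.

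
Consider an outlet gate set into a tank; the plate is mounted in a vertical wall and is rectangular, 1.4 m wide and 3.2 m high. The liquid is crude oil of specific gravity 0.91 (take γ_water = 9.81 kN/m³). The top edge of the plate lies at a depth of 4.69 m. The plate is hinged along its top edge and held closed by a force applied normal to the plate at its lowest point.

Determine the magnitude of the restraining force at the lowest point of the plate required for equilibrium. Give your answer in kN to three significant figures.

γ = 0.91 × 9.81 = 8.9271 kN/m³.
The centroid lies 3.2/2 = 1.6 m below the top edge, so the centroid depth is h_c = 4.69 + 1.6 = 6.29 m.
A = 1.4 × 3.2 = 4.48 m².
Resultant F = γ·h_c·A = 8.9271 × 6.29 × 4.48 = 251.559 kN.
I_c = b·h³/12 = 1.4 × 3.2³/12 = 3.82293 m⁴.
Centre of pressure: y_p = y_c + I_c/(y_c·A) = 6.29 + 3.82293/(6.29 × 4.48) = 6.29 + 0.135665 = 6.42567 m along the plane.
The resultant acts 1.6 + 0.135665 = 1.73567 m (along the plate) below the hinge at the top edge, so the moment about the hinge is M = F × 1.73567 = 251.559 × 1.73567 = 436.623 kN·m.
A normal force at the bottom, 3.2 m from the hinge, must supply this moment: P = 436.623/3.2 = 136.445 kN.

P ≈ 136 kN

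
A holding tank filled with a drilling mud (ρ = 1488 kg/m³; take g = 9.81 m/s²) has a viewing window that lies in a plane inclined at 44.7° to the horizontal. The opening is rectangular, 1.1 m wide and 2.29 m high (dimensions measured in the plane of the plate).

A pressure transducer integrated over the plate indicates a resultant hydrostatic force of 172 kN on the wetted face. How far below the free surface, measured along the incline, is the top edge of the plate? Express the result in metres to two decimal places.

y_top ≈ 5.51 m

γ = ρg = 1488 × 9.81 / 1000 = 14.59728 kN/m³.
A = 1.1 × 2.29 = 2.519 m².
From F = γ·h_c·A, the centroid depth is h_c = 172/(14.59728 × 2.519) = 4.67766 m.
Let θ = 44.7° be the plate's angle to the horizontal; measure y along the incline from where the plane meets the free surface. Vertical depth h = y·sinθ with sinθ = 0.703395.
Along the incline, y_c = h_c/sinθ = 4.67766/0.703395 = 6.65012 m.
The centroid lies 2.29/2 = 1.145 m below the top edge, so the top edge sits at y_top = 6.65012 − 1.145 = 5.50512 m along the incline.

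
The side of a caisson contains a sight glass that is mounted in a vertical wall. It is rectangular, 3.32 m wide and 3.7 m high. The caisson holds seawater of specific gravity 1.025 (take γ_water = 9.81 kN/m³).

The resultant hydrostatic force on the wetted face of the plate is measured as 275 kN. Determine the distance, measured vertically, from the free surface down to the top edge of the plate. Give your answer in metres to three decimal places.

d_top ≈ 0.376 m

γ = 1.025 × 9.81 = 10.05525 kN/m³.
A = 3.32 × 3.7 = 12.284 m².
From F = γ·h_c·A, the centroid depth is h_c = 275/(10.05525 × 12.284) = 2.22638 m.
The centroid lies 3.7/2 = 1.85 m below the top edge, so the top edge sits at h_top = 2.22638 − 1.85 = 0.37638 m below the surface.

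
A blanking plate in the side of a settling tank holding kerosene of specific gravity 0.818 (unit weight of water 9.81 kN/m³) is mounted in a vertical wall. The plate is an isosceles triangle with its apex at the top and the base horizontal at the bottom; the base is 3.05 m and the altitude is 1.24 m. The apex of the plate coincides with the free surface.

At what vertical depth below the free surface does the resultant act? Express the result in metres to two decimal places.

h_p = 0.93 m

γ = 0.818 × 9.81 = 8.02458 kN/m³.
With the apex up, the centroid sits 2h/3 = 2 × 1.24/3 = 0.826667 m below the apex, so the centroid depth is h_c = 0.826667 m.
A = ½ × 3.05 × 1.24 = 1.891 m².
Resultant F = γ·h_c·A = 8.02458 × 0.826667 × 1.891 = 12.5442 kN.
I_c = b·h³/36 = 3.05 × 1.24³/36 = 0.161533 m⁴.
Centre of pressure: y_p = y_c + I_c/(y_c·A) = 0.826667 + 0.161533/(0.826667 × 1.891) = 0.826667 + 0.103333 = 0.93 m along the plane.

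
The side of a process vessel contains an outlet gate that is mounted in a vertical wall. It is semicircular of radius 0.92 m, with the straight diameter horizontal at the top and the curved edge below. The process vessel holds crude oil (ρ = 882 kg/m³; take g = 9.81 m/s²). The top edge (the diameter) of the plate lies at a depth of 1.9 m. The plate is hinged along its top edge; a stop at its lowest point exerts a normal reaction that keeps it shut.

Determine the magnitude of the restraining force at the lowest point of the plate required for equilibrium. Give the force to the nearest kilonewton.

γ = ρg = 882 × 9.81 / 1000 = 8.65242 kN/m³.
The centroid of a semicircle lies 4r/(3π) = 0.39046 m from the diameter, here below the top edge, so the centroid depth is h_c = 1.9 + 0.39046 = 2.29046 m.
A = πr²/2 = π × 0.92²/2 = 1.32952 m².
Resultant F = γ·h_c·A = 8.65242 × 2.29046 × 1.32952 = 26.3485 kN.
I_c = (π/8 − 8/(9π))·r⁴ = 0.109757 × 0.92⁴ = 0.0786291 m⁴.
Centre of pressure: y_p = y_c + I_c/(y_c·A) = 2.29046 + 0.0786291/(2.29046 × 1.32952) = 2.29046 + 0.0258206 = 2.31628 m along the plane.
The resultant acts 0.39046 + 0.0258206 = 0.416281 m (along the plate) below the hinge at the top edge, so the moment about the hinge is M = F × 0.416281 = 26.3485 × 0.416281 = 10.9684 kN·m.
A normal force at the bottom, 0.92 m from the hinge, must supply this moment: P = 10.9684/0.92 = 11.9222 kN.

P ≈ 12 kN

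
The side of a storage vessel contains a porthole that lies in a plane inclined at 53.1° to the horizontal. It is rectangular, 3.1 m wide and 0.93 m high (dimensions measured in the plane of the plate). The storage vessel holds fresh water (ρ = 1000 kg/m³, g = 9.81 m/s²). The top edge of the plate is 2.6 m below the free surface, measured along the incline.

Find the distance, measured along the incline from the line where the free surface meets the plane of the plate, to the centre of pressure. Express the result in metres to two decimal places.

y_p = 3.09 m

γ = ρg = 1000 × 9.81 = 9810 N/m³ = 9.81 kN/m³.
Let θ = 53.1° be the plate's angle to the horizontal; measure y along the incline from where the plane meets the free surface. Vertical depth h = y·sinθ with sinθ = 0.799685.
The centroid lies 0.93/2 = 0.465 m below the top edge, so y_c = 2.6 + 0.465 = 3.065 m and h_c = 3.065 × 0.799685 = 2.45103 m.
A = 3.1 × 0.93 = 2.883 m².
Resultant F = γ·h_c·A = 9.81 × 2.45103 × 2.883 = 69.3206 kN.
I_c = b·h³/12 = 3.1 × 0.93³/12 = 0.207792 m⁴.
Centre of pressure: y_p = y_c + I_c/(y_c·A) = 3.065 + 0.207792/(3.065 × 2.883) = 3.065 + 0.0235155 = 3.08852 m along the plane.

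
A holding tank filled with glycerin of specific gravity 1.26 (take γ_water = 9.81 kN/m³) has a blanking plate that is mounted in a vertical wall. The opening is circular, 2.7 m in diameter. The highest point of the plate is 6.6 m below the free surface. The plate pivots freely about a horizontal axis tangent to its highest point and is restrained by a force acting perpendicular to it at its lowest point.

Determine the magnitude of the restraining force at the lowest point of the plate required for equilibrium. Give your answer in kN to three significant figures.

γ = 1.26 × 9.81 = 12.3606 kN/m³.
The centroid is at the centre, 1.35 m below the top of the plate, so the centroid depth is h_c = 6.6 + 1.35 = 7.95 m.
A = π(1.35)² = 5.72555 m².
Resultant F = γ·h_c·A = 12.3606 × 7.95 × 5.72555 = 562.631 kN.
I_c = πr⁴/4 = π × 1.35⁴/4 = 2.6087 m⁴.
Centre of pressure: y_p = y_c + I_c/(y_c·A) = 7.95 + 2.6087/(7.95 × 5.72555) = 7.95 + 0.0573112 = 8.00731 m along the plane.
The resultant acts 1.35 + 0.0573112 = 1.40731 m (along the plate) below the hinge at the top edge, so the moment about the hinge is M = F × 1.40731 = 562.631 × 1.40731 = 791.796 kN·m.
A normal force at the bottom, 2.7 m from the hinge, must supply this moment: P = 791.796/2.7 = 293.258 kN.

P ≈ 293 kN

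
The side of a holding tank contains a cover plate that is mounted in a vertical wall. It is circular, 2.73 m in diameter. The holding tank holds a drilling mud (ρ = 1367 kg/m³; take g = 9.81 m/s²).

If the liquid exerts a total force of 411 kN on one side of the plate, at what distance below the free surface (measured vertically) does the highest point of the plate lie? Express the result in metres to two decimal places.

d_top ≈ 3.87 m

γ = ρg = 1367 × 9.81 / 1000 = 13.41027 kN/m³.
A = π(1.365)² = 5.85349 m².
From F = γ·h_c·A, the centroid depth is h_c = 411/(13.41027 × 5.85349) = 5.23588 m.
The centroid is at the centre, 1.365 m below the top of the plate, so the highest point sits at h_top = 5.23588 − 1.365 = 3.87088 m below the surface.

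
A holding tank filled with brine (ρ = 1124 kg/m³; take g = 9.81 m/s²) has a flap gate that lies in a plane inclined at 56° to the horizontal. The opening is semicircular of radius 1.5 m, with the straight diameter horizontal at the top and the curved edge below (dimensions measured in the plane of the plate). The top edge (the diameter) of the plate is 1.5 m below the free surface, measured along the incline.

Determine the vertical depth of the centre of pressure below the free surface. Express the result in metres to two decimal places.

γ = ρg = 1124 × 9.81 / 1000 = 11.02644 kN/m³.
Let θ = 56° be the plate's angle to the horizontal; measure y along the incline from where the plane meets the free surface. Vertical depth h = y·sinθ with sinθ = 0.829038.
The centroid of a semicircle lies 4r/(3π) = 0.63662 m from the diameter, here below the top edge, so y_c = 1.5 + 0.63662 = 2.13662 m and h_c = 2.13662 × 0.829038 = 1.77134 m.
A = πr²/2 = π × 1.5²/2 = 3.53429 m².
Resultant F = γ·h_c·A = 11.02644 × 1.77134 × 3.53429 = 69.0302 kN.
I_c = (π/8 − 8/(9π))·r⁴ = 0.109757 × 1.5⁴ = 0.555645 m⁴.
Centre of pressure: y_p = y_c + I_c/(y_c·A) = 2.13662 + 0.555645/(2.13662 × 3.53429) = 2.13662 + 0.0735814 = 2.2102 m along the plane.
Vertically, h_p = y_p·sinθ = 2.2102 × 0.829038 = 1.83234 m.

h_p = 1.83 m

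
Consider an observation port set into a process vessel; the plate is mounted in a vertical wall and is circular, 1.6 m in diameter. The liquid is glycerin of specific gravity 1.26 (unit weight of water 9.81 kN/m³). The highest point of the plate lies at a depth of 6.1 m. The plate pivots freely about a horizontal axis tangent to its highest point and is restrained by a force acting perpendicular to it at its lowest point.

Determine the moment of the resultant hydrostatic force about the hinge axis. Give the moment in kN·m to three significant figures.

γ = 1.26 × 9.81 = 12.3606 kN/m³.
The centroid is at the centre, 0.8 m below the top of the plate, so the centroid depth is h_c = 6.1 + 0.8 = 6.9 m.
A = π(0.8)² = 2.01062 m².
Resultant F = γ·h_c·A = 12.3606 × 6.9 × 2.01062 = 171.482 kN.
I_c = πr⁴/4 = π × 0.8⁴/4 = 0.321699 m⁴.
Centre of pressure: y_p = y_c + I_c/(y_c·A) = 6.9 + 0.321699/(6.9 × 2.01062) = 6.9 + 0.0231884 = 6.92319 m along the plane.
The resultant acts 0.8 + 0.0231884 = 0.823188 m (along the plate) below the hinge at the top edge, so the moment about the hinge is M = F × 0.823188 = 171.482 × 0.823188 = 141.162 kN·m.

M ≈ 141 kN·m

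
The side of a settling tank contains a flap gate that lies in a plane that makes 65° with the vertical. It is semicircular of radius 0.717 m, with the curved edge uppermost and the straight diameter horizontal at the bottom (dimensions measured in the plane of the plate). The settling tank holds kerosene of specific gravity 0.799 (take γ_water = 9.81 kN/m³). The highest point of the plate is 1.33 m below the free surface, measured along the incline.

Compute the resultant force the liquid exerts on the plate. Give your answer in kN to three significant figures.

F ≈ 4.66 kN

γ = 0.799 × 9.81 = 7.83819 kN/m³.
The plate makes 65° with the vertical, i.e. θ = 90° − 65° = 25° to the horizontal. Measuring y along the incline from the free-surface line, vertical depth h = y·sinθ with sinθ = 0.422618.
The centroid lies 4r/(3π) = 0.304304 m above the diameter, so r − 4r/(3π) = 0.717 − 0.304304 = 0.412696 m below the topmost point, so y_c = 1.33 + 0.412696 = 1.7427 m and h_c = 1.7427 × 0.422618 = 0.736496 m.
A = πr²/2 = π × 0.717²/2 = 0.807529 m².
Resultant F = γ·h_c·A = 7.83819 × 0.736496 × 0.807529 = 4.6617 kN.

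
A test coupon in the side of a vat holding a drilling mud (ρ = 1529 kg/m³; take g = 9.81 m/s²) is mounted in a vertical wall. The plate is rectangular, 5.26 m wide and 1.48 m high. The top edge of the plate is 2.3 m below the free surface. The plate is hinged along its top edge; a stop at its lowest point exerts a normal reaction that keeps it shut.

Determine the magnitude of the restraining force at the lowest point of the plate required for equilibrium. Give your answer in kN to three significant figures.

γ = ρg = 1529 × 9.81 / 1000 = 14.99949 kN/m³.
The centroid lies 1.48/2 = 0.74 m below the top edge, so the centroid depth is h_c = 2.3 + 0.74 = 3.04 m.
A = 5.26 × 1.48 = 7.7848 m².
Resultant F = γ·h_c·A = 14.99949 × 3.04 × 7.7848 = 354.975 kN.
I_c = b·h³/12 = 5.26 × 1.48³/12 = 1.42099 m⁴.
Centre of pressure: y_p = y_c + I_c/(y_c·A) = 3.04 + 1.42099/(3.04 × 7.7848) = 3.04 + 0.0600441 = 3.10004 m along the plane.
The resultant acts 0.74 + 0.0600441 = 0.800044 m (along the plate) below the hinge at the top edge, so the moment about the hinge is M = F × 0.800044 = 354.975 × 0.800044 = 283.996 kN·m.
A normal force at the bottom, 1.48 m from the hinge, must supply this moment: P = 283.996/1.48 = 191.889 kN.

P ≈ 192 kN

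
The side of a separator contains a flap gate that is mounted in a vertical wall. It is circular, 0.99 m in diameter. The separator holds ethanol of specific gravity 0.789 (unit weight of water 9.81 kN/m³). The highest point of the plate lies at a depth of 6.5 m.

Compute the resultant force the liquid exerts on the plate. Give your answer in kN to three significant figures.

F ≈ 41.7 kN

γ = 0.789 × 9.81 = 7.74009 kN/m³.
The centroid is at the centre, 0.495 m below the top of the plate, so the centroid depth is h_c = 6.5 + 0.495 = 6.995 m.
A = π(0.495)² = 0.769769 m².
Resultant F = γ·h_c·A = 7.74009 × 6.995 × 0.769769 = 41.6768 kN.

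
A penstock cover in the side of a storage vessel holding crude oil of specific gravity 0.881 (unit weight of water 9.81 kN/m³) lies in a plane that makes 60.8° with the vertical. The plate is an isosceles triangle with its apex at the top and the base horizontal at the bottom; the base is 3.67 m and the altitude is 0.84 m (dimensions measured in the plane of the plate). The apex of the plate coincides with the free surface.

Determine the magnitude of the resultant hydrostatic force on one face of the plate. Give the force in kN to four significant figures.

γ = 0.881 × 9.81 = 8.64261 kN/m³.
The plate makes 60.8° with the vertical, i.e. θ = 90° − 60.8° = 29.2° to the horizontal. Measuring y along the incline from the free-surface line, vertical depth h = y·sinθ with sinθ = 0.487860.
With the apex up, the centroid sits 2h/3 = 2 × 0.84/3 = 0.56 m below the apex, so y_c = 0.56 m and h_c = 0.56 × 0.487860 = 0.273202 m.
A = ½ × 3.67 × 0.84 = 1.5414 m².
Resultant F = γ·h_c·A = 8.64261 × 0.273202 × 1.5414 = 3.63952 kN.

F ≈ 3.640 kN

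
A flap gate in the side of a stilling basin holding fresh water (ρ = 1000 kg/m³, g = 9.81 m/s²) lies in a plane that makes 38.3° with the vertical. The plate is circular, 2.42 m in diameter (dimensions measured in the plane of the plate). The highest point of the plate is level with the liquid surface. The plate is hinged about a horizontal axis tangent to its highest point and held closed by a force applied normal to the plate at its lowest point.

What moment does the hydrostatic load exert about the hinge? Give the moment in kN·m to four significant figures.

M ≈ 64.81 kN·m

γ = ρg = 1000 × 9.81 = 9810 N/m³ = 9.81 kN/m³.
The plate makes 38.3° with the vertical, i.e. θ = 90° − 38.3° = 51.7° to the horizontal. Measuring y along the incline from the free-surface line, vertical depth h = y·sinθ with sinθ = 0.784776.
The centroid is at the centre, 1.21 m below the top of the plate, so y_c = 1.21 m and h_c = 1.21 × 0.784776 = 0.949579 m.
A = π(1.21)² = 4.59961 m².
Resultant F = γ·h_c·A = 9.81 × 0.949579 × 4.59961 = 42.8471 kN.
I_c = πr⁴/4 = π × 1.21⁴/4 = 1.68357 m⁴.
Centre of pressure: y_p = y_c + I_c/(y_c·A) = 1.21 + 1.68357/(1.21 × 4.59961) = 1.21 + 0.3025 = 1.5125 m along the plane.
The resultant acts 1.21 + 0.3025 = 1.5125 m (along the plate) below the hinge at the top edge, so the moment about the hinge is M = F × 1.5125 = 42.8471 × 1.5125 = 64.8062 kN·m.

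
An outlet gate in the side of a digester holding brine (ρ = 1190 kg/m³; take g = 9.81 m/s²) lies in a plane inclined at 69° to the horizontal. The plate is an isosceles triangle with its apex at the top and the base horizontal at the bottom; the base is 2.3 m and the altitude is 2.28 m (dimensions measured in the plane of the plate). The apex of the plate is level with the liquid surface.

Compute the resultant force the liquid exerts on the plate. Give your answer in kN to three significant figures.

F ≈ 43.4 kN

γ = ρg = 1190 × 9.81 / 1000 = 11.6739 kN/m³.
Let θ = 69° be the plate's angle to the horizontal; measure y along the incline from where the plane meets the free surface. Vertical depth h = y·sinθ with sinθ = 0.933580.
With the apex up, the centroid sits 2h/3 = 2 × 2.28/3 = 1.52 m below the apex, so y_c = 1.52 m and h_c = 1.52 × 0.933580 = 1.41904 m.
A = ½ × 2.3 × 2.28 = 2.622 m².
Resultant F = γ·h_c·A = 11.6739 × 1.41904 × 2.622 = 43.4353 kN.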